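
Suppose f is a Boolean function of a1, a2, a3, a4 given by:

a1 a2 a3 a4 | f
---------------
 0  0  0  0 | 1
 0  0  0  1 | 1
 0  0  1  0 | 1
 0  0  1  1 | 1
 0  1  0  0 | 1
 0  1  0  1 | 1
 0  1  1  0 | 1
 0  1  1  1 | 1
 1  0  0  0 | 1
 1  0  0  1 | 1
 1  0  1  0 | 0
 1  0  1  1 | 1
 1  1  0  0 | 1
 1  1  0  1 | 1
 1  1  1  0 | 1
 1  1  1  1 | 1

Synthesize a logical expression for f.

Only row (1,0,1,0) gives 0. So f is 1 everywhere except there — the complement of the minterm a1·¬a2·a3·¬a4.

f(a1, a2, a3, a4) = ¬(((a1 ∧ ¬a2) ∧ a3) ∧ ¬a4)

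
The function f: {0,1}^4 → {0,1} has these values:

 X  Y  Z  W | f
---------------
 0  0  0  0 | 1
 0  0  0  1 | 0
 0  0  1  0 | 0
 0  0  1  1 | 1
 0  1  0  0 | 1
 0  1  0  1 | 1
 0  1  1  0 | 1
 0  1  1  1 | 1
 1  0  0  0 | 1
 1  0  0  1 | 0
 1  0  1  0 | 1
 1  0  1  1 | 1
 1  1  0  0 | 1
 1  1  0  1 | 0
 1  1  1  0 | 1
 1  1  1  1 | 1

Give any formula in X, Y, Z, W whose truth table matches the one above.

The 0-rows are (0,0,0,1), (0,0,1,0), (1,0,0,1), (1,1,0,1). Take each as a conjunction (¬X·¬Y·¬Z·W, ¬X·¬Y·Z·¬W, X·¬Y·¬Z·W, X·Y·¬Z·W), form their disjunction, and complement — that gives a formula that is 1 everywhere f is.

f(X, Y, Z, W) = ¬((((((¬X ∧ ¬Y) ∧ ¬Z) ∧ W) ∨ (((¬X ∧ ¬Y) ∧ Z) ∧ ¬W)) ∨ (((X ∧ ¬Y) ∧ ¬Z) ∧ W)) ∨ (((X ∧ Y) ∧ ¬Z) ∧ W))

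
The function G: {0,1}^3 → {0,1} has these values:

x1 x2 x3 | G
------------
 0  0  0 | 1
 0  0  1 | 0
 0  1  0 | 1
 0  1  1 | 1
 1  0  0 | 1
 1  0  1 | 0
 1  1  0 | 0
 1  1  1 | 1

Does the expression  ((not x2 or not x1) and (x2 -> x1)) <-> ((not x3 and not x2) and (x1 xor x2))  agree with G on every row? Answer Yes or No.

Evaluate ((not x2 or not x1) and (x2 -> x1)) <-> ((not x3 and not x2) and (x1 xor x2)) on each row and compare to G:
  x1=0, x2=0, x3=0: formula gives 0, but G = 1 ✗
A single disagreement suffices: at (0,0,0) they differ, so the formula does not compute G.

No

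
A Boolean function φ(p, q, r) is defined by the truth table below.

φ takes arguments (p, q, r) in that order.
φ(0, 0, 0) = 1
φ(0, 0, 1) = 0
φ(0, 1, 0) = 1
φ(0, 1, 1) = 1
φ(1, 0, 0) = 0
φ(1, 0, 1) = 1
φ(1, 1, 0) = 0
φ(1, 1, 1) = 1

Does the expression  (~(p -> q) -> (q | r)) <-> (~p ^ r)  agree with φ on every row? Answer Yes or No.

Test each input against both φ and the formula:
  p=0, q=0, r=0: formula gives 1, φ = 1 ✓
  p=0, q=0, r=1: formula gives 0, φ = 0 ✓
  p=0, q=1, r=0: formula gives 1, φ = 1 ✓
  p=0, q=1, r=1: formula gives 0, but φ = 1 ✗
Since they disagree at (0,1,1), the expression is not a correct formula for φ.

No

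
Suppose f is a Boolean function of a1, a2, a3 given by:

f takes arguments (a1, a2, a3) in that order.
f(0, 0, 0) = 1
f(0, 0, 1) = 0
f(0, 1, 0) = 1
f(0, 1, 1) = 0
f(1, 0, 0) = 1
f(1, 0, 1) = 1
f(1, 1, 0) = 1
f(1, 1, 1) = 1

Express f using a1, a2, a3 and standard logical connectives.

f(a1, a2, a3) = NOT (((NOT a1 AND NOT a2) AND a3) OR ((NOT a1 AND a2) AND a3))

There are just 2 zero rows: (0,0,1), (0,1,1). Their minterms are ¬a1·¬a2·a3, ¬a1·a2·a3; the OR of those covers precisely the 0-outputs, and negating it yields f.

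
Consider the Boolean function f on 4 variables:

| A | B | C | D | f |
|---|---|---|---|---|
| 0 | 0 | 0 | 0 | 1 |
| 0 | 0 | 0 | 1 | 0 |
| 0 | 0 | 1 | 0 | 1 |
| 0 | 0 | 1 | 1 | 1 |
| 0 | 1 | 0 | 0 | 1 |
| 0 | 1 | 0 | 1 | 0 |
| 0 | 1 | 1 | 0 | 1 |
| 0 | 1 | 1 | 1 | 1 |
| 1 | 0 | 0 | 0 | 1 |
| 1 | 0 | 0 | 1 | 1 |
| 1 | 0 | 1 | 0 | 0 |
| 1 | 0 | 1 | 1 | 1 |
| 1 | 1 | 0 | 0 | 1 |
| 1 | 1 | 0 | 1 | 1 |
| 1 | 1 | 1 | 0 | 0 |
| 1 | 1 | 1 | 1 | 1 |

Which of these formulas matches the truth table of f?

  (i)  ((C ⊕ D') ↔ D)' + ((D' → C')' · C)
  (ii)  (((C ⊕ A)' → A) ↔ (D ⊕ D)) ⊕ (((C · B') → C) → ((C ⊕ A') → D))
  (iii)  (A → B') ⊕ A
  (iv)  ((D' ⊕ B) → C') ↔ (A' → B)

(i) disagrees with f on (0,0,0,1) (formula → 1, table → 0); rule it out.
(iii) disagrees with f on (0,0,0,1) (formula → 1, table → 0); rule it out.
(iv) disagrees with f on (0,0,0,0) (formula → 0, table → 1); rule it out.
That leaves (ii). Evaluating it on every row reproduces the table of f exactly.

ii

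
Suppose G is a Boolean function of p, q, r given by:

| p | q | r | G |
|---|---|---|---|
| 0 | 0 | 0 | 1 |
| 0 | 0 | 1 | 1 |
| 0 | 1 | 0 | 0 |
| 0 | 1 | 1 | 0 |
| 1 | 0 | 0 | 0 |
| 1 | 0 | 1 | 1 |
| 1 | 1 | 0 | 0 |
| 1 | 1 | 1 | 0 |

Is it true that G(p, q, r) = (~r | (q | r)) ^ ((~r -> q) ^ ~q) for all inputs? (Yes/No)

No

Evaluate (~r | (q | r)) ^ ((~r -> q) ^ ~q) on each row and compare to G:
  p=0, q=0, r=0: formula gives 0, but G = 1 ✗
A single disagreement suffices: at (0,0,0) they differ, so the formula does not compute G.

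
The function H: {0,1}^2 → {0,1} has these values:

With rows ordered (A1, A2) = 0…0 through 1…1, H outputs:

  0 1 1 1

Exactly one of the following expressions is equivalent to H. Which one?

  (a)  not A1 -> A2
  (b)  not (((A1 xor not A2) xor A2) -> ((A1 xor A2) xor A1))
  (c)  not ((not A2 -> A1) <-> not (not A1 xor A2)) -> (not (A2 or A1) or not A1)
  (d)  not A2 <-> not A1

(b) fails at (0,0): the formula yields 1, H is 0.
(c) fails at (0,0): the formula yields 1, H is 0.
(d) fails at (0,0): the formula yields 1, H is 0.
(a) is the remaining candidate, and it agrees with H on all 4 inputs.

a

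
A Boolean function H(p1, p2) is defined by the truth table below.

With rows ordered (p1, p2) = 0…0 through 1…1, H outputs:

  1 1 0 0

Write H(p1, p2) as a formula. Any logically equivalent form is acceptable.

H(p1, p2) = ¬p1

The output is the negation of p1.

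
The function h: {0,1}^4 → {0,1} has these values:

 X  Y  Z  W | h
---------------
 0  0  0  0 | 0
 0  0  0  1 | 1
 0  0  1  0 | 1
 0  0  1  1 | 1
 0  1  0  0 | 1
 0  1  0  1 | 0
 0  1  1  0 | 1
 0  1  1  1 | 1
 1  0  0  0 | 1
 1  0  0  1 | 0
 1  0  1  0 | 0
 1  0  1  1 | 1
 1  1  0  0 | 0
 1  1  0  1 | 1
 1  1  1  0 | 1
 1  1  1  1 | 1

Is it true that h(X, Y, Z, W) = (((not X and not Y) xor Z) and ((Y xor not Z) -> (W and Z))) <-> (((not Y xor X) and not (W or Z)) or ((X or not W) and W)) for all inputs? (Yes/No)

Check the formula against h row by row:
  X=0, Y=0, Z=0, W=0: formula gives 0, h = 0 ✓
  X=0, Y=0, Z=0, W=1: formula gives 1, h = 1 ✓
  X=0, Y=0, Z=1, W=0: formula gives 1, h = 1 ✓
  X=0, Y=0, Z=1, W=1: formula gives 1, h = 1 ✓
  …
  X=0, Y=1, Z=0, W=1: formula gives 1, but h = 0 ✗
Since they disagree at (0,1,0,1), the expression is not a correct formula for h.

No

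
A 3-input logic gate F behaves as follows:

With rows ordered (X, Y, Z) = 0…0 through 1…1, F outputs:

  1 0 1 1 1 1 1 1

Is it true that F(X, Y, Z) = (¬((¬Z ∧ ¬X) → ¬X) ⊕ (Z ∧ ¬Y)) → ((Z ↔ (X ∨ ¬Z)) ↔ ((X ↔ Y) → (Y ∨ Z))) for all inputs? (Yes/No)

Yes

Evaluate (¬((¬Z ∧ ¬X) → ¬X) ⊕ (Z ∧ ¬Y)) → ((Z ↔ (X ∨ ¬Z)) ↔ ((X ↔ Y) → (Y ∨ Z))) on each row and compare to F:
  X=0, Y=0, Z=0: formula gives 1, F = 1 ✓
  X=0, Y=0, Z=1: formula gives 0, F = 0 ✓
  X=0, Y=1, Z=0: formula gives 1, F = 1 ✓
  X=0, Y=1, Z=1: formula gives 1, F = 1 ✓
  X=1, Y=0, Z=0: formula gives 1, F = 1 ✓
  …and likewise for the remaining 3 rows.
No disagreement on any input; they are logically equivalent.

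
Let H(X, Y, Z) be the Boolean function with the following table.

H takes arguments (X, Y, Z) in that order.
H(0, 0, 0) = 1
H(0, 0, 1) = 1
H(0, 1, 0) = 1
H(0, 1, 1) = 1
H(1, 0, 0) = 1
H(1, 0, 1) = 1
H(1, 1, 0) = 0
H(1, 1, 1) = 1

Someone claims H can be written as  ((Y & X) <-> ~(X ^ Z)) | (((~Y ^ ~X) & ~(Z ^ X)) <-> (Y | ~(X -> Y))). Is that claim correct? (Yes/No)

Test each input against both H and the formula:
  X=0, Y=0, Z=0: formula gives 1, H = 1 ✓
  X=0, Y=0, Z=1: formula gives 1, H = 1 ✓
  X=0, Y=1, Z=0: formula gives 1, H = 1 ✓
  X=0, Y=1, Z=1: formula gives 1, H = 1 ✓
  X=1, Y=0, Z=0: formula gives 1, H = 1 ✓
  … (the remaining 3 rows also agree.)
Every row agrees, so the formula is equivalent.

Yes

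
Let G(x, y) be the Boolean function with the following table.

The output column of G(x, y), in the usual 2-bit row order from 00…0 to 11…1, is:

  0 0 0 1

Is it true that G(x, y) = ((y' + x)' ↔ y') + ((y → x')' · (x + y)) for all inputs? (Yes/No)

Evaluate ((y' + x)' ↔ y') + ((y → x')' · (x + y)) on each row and compare to G:
  x=0, y=0: formula gives 0, G = 0 ✓
  x=0, y=1: formula gives 0, G = 0 ✓
  x=1, y=0: formula gives 0, G = 0 ✓
  x=1, y=1: formula gives 1, G = 1 ✓
All 4 rows match — the expression computes G exactly.

Yes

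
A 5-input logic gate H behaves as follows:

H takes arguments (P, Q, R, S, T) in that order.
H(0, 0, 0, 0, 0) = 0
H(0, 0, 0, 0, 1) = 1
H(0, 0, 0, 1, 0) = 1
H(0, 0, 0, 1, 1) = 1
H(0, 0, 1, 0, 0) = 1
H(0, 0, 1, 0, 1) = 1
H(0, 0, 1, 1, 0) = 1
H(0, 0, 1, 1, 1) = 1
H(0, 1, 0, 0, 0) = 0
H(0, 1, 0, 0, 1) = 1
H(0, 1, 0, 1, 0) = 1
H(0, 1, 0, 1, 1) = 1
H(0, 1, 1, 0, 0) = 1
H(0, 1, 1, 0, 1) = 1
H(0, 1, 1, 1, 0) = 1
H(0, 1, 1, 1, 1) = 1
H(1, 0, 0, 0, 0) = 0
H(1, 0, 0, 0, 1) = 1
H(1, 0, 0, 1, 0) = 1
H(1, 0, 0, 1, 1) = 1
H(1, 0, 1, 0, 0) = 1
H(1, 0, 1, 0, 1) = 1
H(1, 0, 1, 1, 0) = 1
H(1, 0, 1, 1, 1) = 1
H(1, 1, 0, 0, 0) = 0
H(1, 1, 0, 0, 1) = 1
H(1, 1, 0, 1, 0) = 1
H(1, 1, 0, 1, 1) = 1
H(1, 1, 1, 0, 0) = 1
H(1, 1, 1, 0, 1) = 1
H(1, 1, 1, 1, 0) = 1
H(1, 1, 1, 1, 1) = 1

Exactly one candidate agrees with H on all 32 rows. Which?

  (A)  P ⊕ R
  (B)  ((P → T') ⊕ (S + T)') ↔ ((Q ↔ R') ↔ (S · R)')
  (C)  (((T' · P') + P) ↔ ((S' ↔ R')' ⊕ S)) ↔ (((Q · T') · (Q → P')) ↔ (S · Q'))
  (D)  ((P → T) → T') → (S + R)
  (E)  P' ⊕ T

D

(A) disagrees with H on (0,0,0,0,1) (formula → 0, table → 1); rule it out.
(B) disagrees with H on (0,0,0,0,0) (formula → 1, table → 0); rule it out.
(C) disagrees with H on (0,0,0,1,1) (formula → 0, table → 1); rule it out.
(E) disagrees with H on (0,0,0,0,0) (formula → 1, table → 0); rule it out.
Only (D) survives; checking it on all 32 rows confirms it matches H.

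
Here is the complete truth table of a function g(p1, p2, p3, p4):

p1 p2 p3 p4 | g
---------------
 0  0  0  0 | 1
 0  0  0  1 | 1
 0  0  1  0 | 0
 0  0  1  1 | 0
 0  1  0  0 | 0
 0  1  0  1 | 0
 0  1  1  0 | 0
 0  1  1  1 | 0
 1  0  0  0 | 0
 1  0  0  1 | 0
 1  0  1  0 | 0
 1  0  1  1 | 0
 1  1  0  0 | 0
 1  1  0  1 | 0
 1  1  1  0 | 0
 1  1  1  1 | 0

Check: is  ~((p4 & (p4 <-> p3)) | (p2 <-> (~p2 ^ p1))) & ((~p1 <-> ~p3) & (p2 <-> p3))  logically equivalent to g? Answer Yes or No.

Yes

Test each input against both g and the formula:
  p1=0, p2=0, p3=0, p4=0: formula gives 1, g = 1 ✓
  p1=0, p2=0, p3=0, p4=1: formula gives 1, g = 1 ✓
  p1=0, p2=0, p3=1, p4=0: formula gives 0, g = 0 ✓
  p1=0, p2=0, p3=1, p4=1: formula gives 0, g = 0 ✓
  …and likewise for the remaining 12 rows.
No disagreement on any input; they are logically equivalent.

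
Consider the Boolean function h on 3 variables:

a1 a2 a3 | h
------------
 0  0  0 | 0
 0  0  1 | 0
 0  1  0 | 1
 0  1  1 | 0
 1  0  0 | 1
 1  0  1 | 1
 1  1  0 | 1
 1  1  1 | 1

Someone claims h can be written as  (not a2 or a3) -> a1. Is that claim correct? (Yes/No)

Yes

Check the formula against h row by row:
  a1=0, a2=0, a3=0: formula gives 0, h = 0 ✓
  a1=0, a2=0, a3=1: formula gives 0, h = 0 ✓
  a1=0, a2=1, a3=0: formula gives 1, h = 1 ✓
  a1=0, a2=1, a3=1: formula gives 0, h = 0 ✓
  a1=1, a2=0, a3=0: formula gives 1, h = 1 ✓
  … (the remaining 3 rows also agree.)
All 8 rows match — the expression computes h exactly.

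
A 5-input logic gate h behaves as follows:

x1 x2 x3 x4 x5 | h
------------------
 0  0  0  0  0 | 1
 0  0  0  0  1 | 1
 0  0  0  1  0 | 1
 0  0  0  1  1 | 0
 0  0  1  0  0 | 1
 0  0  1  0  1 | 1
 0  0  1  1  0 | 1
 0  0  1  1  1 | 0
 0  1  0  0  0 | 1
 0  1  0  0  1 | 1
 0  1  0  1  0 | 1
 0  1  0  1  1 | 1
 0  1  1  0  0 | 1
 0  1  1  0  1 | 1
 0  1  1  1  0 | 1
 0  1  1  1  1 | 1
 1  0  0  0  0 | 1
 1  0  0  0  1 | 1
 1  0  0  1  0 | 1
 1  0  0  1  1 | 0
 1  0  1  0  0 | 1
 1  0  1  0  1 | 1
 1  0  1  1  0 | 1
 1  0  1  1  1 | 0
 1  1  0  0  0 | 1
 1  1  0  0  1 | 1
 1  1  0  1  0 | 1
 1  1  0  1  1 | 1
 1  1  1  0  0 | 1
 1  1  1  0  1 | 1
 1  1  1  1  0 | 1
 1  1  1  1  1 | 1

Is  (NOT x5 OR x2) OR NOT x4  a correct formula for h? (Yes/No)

Yes

Test each input against both h and the formula:
  x1=0, x2=0, x3=0, x4=0, x5=0: formula gives 1, h = 1 ✓
  x1=0, x2=0, x3=0, x4=0, x5=1: formula gives 1, h = 1 ✓
  x1=0, x2=0, x3=0, x4=1, x5=0: formula gives 1, h = 1 ✓
  x1=0, x2=0, x3=0, x4=1, x5=1: formula gives 0, h = 0 ✓
  … (the remaining 28 rows also agree.)
No disagreement on any input; they are logically equivalent.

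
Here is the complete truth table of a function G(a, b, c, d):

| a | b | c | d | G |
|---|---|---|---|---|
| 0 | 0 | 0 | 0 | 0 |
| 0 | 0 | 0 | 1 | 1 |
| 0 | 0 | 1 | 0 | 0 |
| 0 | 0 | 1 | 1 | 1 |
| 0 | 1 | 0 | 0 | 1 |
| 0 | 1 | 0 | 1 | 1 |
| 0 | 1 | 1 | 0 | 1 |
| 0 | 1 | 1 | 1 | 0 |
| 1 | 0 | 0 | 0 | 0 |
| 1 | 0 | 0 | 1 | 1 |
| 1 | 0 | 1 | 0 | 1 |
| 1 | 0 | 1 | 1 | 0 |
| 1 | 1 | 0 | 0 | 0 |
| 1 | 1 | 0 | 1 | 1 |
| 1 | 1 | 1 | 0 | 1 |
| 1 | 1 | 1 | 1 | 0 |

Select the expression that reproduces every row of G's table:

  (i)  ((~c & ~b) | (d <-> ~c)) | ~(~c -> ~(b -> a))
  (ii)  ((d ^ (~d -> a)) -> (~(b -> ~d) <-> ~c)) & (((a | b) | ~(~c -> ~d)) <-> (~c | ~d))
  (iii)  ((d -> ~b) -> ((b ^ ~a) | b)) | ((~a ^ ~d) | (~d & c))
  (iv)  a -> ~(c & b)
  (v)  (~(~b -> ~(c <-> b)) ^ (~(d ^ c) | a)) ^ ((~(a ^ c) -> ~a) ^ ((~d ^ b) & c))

(i) fails at (0,0,0,0): the formula yields 1, G is 0.
(iii) fails at (0,0,0,0): the formula yields 1, G is 0.
(iv) fails at (0,0,0,0): the formula yields 1, G is 0.
(v) fails at (0,0,0,0): the formula yields 1, G is 0.
Only (ii) survives; checking it on all 16 rows confirms it matches G.

ii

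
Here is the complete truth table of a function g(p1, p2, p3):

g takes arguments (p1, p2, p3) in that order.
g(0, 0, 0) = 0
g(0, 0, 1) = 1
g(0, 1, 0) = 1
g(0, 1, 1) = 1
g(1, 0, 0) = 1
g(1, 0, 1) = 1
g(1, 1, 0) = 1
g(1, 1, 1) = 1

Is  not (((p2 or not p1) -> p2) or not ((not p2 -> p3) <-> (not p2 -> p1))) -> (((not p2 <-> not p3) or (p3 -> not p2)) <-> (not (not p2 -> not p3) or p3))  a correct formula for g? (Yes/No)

Evaluate not (((p2 or not p1) -> p2) or not ((not p2 -> p3) <-> (not p2 -> p1))) -> (((not p2 <-> not p3) or (p3 -> not p2)) <-> (not (not p2 -> not p3) or p3)) on each row and compare to g:
  p1=0, p2=0, p3=0: formula gives 0, g = 0 ✓
  p1=0, p2=0, p3=1: formula gives 1, g = 1 ✓
  p1=0, p2=1, p3=0: formula gives 1, g = 1 ✓
  p1=0, p2=1, p3=1: formula gives 1, g = 1 ✓
  p1=1, p2=0, p3=0: formula gives 1, g = 1 ✓
  …and likewise for the remaining 3 rows.
Every row agrees, so the formula is equivalent.

Yes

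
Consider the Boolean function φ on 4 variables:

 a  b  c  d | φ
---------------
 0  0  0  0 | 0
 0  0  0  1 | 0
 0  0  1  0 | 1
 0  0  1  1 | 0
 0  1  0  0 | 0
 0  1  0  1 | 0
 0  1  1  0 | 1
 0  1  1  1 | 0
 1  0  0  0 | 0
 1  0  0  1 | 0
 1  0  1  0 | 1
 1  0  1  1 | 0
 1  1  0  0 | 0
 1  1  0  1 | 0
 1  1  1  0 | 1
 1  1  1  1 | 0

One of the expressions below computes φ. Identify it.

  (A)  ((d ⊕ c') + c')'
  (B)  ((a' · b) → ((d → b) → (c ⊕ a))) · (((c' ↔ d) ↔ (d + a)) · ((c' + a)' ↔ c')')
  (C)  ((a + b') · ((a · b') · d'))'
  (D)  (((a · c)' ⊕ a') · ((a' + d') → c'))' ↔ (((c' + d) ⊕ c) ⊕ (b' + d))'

A

(B): at (0,0,0,0) it gives 1, but φ = 0 — eliminated.
(C): at (0,0,0,0) it gives 1, but φ = 0 — eliminated.
(D): at (0,0,0,0) it gives 1, but φ = 0 — eliminated.
Only (A) survives; checking it on all 16 rows confirms it matches φ.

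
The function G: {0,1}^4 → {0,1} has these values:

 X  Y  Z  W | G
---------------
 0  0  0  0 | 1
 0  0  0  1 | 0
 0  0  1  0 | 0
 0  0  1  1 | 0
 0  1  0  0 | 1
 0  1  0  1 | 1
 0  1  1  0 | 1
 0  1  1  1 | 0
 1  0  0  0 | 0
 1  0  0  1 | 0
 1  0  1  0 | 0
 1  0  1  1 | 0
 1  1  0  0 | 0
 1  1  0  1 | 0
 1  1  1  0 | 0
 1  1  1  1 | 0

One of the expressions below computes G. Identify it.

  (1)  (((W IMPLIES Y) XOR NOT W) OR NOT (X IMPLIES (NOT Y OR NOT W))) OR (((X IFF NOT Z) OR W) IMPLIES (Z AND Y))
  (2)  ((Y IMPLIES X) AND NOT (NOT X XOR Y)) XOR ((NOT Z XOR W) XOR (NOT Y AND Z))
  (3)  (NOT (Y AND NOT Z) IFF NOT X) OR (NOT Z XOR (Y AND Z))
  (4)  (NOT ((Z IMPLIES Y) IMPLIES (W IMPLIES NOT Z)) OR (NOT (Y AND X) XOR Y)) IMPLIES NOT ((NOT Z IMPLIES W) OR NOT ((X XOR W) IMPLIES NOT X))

(1) disagrees with G on (0,1,1,1) (formula → 1, table → 0); rule it out.
(2) disagrees with G on (0,0,1,0) (formula → 1, table → 0); rule it out.
(3) disagrees with G on (0,0,0,1) (formula → 1, table → 0); rule it out.
That leaves (4). Evaluating it on every row reproduces the table of G exactly.

4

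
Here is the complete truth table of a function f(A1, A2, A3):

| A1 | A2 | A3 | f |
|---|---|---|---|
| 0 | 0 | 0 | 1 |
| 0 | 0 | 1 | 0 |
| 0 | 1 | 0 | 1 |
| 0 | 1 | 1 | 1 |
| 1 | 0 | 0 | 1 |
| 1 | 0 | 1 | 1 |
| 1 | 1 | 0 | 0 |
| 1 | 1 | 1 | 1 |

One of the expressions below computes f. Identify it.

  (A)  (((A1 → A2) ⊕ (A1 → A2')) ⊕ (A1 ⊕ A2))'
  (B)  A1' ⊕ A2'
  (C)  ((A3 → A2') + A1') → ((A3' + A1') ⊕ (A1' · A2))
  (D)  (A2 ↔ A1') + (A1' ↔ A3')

D

(A): at (0,0,1) it gives 1, but f = 0 — eliminated.
(B): at (0,0,0) it gives 0, but f = 1 — eliminated.
(C): at (0,0,1) it gives 1, but f = 0 — eliminated.
(D) is the remaining candidate, and it agrees with f on all 8 inputs.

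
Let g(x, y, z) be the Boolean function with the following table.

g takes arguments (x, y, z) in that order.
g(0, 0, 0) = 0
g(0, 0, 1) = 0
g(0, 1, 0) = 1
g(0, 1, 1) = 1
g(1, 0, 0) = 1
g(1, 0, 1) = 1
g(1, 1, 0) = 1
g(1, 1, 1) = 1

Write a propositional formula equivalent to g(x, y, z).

g(x, y, z) = (((x' · y') · z') + ((x' · y') · z))'

g is 0 on only 2 rows — (0,0,0), (0,0,1). Writing each as a minterm (¬x·¬y·¬z, ¬x·¬y·z) and OR-ing them characterizes exactly where g=0, so g is the negation of that disjunction.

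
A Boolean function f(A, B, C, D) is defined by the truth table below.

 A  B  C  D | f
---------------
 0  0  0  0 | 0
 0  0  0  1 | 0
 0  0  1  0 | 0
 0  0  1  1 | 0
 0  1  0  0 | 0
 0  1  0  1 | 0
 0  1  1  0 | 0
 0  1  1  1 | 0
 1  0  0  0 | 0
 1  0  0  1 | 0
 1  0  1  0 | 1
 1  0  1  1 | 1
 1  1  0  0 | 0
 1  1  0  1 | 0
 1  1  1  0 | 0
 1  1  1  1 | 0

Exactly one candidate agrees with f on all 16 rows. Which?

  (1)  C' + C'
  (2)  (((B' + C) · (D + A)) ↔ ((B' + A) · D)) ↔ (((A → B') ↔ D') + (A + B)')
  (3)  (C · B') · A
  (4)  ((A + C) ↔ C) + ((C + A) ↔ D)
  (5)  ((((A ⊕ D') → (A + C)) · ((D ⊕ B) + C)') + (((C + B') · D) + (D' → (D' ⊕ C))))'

(1) disagrees with f on (0,0,0,0) (formula → 1, table → 0); rule it out.
(2) disagrees with f on (0,0,0,0) (formula → 1, table → 0); rule it out.
(4) disagrees with f on (0,0,0,0) (formula → 1, table → 0); rule it out.
(5) disagrees with f on (0,0,1,0) (formula → 1, table → 0); rule it out.
(3) is the remaining candidate, and it agrees with f on all 16 inputs.

3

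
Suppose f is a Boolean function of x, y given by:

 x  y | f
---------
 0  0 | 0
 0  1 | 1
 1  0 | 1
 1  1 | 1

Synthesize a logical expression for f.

f(x, y) = x OR y

The output is 1 whenever at least one input is 1 — the OR of all inputs.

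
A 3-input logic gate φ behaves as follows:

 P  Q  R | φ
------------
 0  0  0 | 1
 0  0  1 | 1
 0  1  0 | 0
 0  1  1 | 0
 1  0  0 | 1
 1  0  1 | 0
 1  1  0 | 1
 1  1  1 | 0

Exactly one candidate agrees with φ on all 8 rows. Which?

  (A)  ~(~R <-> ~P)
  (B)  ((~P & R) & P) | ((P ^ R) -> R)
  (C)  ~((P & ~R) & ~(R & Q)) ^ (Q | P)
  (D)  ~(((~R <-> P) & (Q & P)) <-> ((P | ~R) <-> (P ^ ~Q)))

(A) disagrees with φ on (0,0,0) (formula → 0, table → 1); rule it out.
(B) disagrees with φ on (0,1,0) (formula → 1, table → 0); rule it out.
(D) disagrees with φ on (0,0,1) (formula → 0, table → 1); rule it out.
Only (C) survives; checking it on all 8 rows confirms it matches φ.

C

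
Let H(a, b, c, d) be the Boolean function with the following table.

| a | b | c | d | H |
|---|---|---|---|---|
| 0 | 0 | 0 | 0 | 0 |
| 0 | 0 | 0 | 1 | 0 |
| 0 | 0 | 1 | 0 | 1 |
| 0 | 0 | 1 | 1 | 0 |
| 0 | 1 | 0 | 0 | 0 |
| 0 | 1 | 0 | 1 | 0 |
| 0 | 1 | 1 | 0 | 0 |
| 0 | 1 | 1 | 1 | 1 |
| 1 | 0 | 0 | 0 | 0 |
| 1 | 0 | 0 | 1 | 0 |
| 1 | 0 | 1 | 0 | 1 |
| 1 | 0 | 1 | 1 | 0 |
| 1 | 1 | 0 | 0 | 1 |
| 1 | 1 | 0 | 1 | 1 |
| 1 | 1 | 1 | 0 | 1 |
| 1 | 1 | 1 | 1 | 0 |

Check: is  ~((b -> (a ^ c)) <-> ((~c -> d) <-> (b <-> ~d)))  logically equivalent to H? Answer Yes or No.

Evaluate ~((b -> (a ^ c)) <-> ((~c -> d) <-> (b <-> ~d))) on each row and compare to H:
  a=0, b=0, c=0, d=0: formula gives 0, H = 0 ✓
  a=0, b=0, c=0, d=1: formula gives 0, H = 0 ✓
  a=0, b=0, c=1, d=0: formula gives 1, H = 1 ✓
  a=0, b=0, c=1, d=1: formula gives 0, H = 0 ✓
  … (the remaining 12 rows also agree.)
No disagreement on any input; they are logically equivalent.

Yes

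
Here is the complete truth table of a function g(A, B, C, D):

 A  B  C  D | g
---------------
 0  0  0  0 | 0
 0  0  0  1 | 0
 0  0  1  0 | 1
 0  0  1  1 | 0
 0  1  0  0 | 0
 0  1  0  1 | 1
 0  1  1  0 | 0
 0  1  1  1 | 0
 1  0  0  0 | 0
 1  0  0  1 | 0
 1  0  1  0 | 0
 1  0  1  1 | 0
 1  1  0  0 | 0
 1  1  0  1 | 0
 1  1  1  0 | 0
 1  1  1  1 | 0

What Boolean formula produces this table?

g(A, B, C, D) = (((~A & ~B) & C) & ~D) | (((~A & B) & ~C) & D)

The 1-rows are (0,0,1,0), (0,1,0,1). Each contributes one minterm — ¬A·¬B·C·¬D; ¬A·B·¬C·D — and their disjunction is a sum-of-products form of g.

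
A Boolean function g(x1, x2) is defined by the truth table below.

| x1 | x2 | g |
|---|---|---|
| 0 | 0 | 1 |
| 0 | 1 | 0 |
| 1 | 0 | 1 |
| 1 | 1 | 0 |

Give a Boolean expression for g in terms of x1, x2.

Collect the rows where g=1 — (0,0), (1,0) — and write one minterm per row: ¬x1·¬x2, x1·¬x2. Their union (logical OR) reproduces the table exactly.

g(x1, x2) = (¬x1 ∧ ¬x2) ∨ (x1 ∧ ¬x2)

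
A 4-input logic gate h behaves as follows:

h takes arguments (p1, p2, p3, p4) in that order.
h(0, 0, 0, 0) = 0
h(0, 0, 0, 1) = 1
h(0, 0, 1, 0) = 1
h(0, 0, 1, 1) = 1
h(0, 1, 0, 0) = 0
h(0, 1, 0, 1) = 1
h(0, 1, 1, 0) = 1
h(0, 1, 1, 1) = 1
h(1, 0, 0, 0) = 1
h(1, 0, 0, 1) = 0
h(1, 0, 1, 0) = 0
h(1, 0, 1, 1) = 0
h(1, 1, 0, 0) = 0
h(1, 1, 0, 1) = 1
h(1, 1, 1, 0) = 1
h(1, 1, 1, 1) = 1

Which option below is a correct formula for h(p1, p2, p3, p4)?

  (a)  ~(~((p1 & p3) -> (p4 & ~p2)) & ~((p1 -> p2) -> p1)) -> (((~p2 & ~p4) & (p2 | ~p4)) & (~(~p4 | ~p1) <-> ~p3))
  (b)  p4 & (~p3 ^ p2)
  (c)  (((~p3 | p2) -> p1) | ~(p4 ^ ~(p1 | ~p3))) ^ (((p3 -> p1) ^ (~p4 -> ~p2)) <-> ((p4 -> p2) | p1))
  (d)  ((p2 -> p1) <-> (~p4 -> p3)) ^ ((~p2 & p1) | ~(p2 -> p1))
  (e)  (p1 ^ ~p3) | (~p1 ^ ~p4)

(a) fails at (0,0,0,1): the formula yields 0, h is 1.
(b) fails at (0,0,1,0): the formula yields 0, h is 1.
(c) fails at (0,0,0,0): the formula yields 1, h is 0.
(e) fails at (0,0,0,0): the formula yields 1, h is 0.
(d) is the remaining candidate, and it agrees with h on all 16 inputs.

d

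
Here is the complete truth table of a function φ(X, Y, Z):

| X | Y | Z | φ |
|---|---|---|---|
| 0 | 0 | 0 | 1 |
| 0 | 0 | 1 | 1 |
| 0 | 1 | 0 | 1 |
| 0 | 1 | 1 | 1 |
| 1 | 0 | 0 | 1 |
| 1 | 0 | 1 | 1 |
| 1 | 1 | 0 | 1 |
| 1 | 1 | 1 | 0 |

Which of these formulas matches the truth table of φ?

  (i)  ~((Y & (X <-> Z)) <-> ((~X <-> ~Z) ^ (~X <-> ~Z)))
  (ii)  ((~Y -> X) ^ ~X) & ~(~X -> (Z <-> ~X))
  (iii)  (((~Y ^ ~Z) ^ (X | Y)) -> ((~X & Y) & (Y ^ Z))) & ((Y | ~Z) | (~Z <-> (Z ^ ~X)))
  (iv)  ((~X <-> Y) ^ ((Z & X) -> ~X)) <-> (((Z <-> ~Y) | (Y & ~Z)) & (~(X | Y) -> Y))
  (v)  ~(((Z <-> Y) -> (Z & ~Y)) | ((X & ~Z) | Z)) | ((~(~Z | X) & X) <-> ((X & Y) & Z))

(i) fails at (0,0,0): the formula yields 0, φ is 1.
(ii) fails at (0,0,1): the formula yields 0, φ is 1.
(iii) fails at (0,0,1): the formula yields 0, φ is 1.
(iv) fails at (0,0,0): the formula yields 0, φ is 1.
(v) is the remaining candidate, and it agrees with φ on all 8 inputs.

v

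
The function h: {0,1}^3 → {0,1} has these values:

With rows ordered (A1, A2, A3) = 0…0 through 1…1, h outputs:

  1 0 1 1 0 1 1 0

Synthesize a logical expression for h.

h(A1, A2, A3) = ¬((((¬A1 ∧ ¬A2) ∧ A3) ∨ ((A1 ∧ ¬A2) ∧ ¬A3)) ∨ ((A1 ∧ A2) ∧ A3))

The 0-rows are (0,0,1), (1,0,0), (1,1,1). Take each as a conjunction (¬A1·¬A2·A3, A1·¬A2·¬A3, A1·A2·A3), form their disjunction, and complement — that gives a formula that is 1 everywhere h is.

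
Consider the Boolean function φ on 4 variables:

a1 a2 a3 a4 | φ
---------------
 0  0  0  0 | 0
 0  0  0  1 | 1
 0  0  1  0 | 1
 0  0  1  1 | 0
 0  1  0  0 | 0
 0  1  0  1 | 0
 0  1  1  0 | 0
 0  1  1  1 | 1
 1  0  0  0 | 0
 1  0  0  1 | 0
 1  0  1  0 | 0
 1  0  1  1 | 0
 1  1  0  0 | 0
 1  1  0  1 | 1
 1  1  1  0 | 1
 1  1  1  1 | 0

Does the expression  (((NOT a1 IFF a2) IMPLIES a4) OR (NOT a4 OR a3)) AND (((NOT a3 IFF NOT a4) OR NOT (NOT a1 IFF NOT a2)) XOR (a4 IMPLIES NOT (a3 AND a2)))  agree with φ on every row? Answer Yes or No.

Evaluate (((NOT a1 IFF a2) IMPLIES a4) OR (NOT a4 OR a3)) AND (((NOT a3 IFF NOT a4) OR NOT (NOT a1 IFF NOT a2)) XOR (a4 IMPLIES NOT (a3 AND a2))) on each row and compare to φ:
  a1=0, a2=0, a3=0, a4=0: formula gives 0, φ = 0 ✓
  a1=0, a2=0, a3=0, a4=1: formula gives 1, φ = 1 ✓
  a1=0, a2=0, a3=1, a4=0: formula gives 1, φ = 1 ✓
  a1=0, a2=0, a3=1, a4=1: formula gives 0, φ = 0 ✓
  …
  a1=1, a2=1, a3=1, a4=1: formula gives 1, but φ = 0 ✗
Row (1,1,1,1) is a counterexample, so the formula is not equivalent to φ.

No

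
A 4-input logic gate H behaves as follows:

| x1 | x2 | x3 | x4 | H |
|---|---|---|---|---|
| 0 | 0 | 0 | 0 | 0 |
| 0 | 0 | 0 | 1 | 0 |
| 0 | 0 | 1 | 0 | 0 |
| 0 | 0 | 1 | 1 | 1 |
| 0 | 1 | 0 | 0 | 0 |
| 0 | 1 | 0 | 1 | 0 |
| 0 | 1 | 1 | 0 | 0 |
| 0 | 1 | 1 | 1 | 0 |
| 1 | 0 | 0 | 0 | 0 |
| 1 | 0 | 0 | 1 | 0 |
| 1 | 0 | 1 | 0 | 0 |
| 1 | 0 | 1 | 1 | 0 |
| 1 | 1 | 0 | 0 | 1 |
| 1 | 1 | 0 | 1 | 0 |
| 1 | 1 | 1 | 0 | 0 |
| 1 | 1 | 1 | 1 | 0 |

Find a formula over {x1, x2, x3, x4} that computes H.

H(x1, x2, x3, x4) = (((x1' · x2') · x3) · x4) + (((x1 · x2) · x3') · x4')

H=1 on 2 inputs: (0,0,1,1), (1,1,0,0). Reading each as a conjunction of literals (¬x1·¬x2·x3·x4, x1·x2·¬x3·¬x4) and taking the OR gives the canonical DNF.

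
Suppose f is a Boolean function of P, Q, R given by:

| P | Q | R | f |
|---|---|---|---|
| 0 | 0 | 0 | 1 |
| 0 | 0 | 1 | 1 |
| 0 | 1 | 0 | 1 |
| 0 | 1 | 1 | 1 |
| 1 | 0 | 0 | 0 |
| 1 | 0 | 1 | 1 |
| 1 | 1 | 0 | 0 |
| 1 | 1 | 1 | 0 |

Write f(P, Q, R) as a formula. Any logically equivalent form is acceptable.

The 0-rows are (1,0,0), (1,1,0), (1,1,1). Take each as a conjunction (P·¬Q·¬R, P·Q·¬R, P·Q·R), form their disjunction, and complement — that gives a formula that is 1 everywhere f is.

f(P, Q, R) = NOT ((((P AND NOT Q) AND NOT R) OR ((P AND Q) AND NOT R)) OR ((P AND Q) AND R))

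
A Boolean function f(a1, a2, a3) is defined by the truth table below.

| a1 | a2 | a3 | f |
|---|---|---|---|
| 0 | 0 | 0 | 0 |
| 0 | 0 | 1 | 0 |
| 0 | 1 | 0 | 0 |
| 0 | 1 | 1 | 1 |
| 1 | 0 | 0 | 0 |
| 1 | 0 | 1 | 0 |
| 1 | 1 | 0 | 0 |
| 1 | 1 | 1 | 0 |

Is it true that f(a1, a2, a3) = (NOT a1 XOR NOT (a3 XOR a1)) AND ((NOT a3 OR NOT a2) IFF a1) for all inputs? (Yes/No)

Evaluate (NOT a1 XOR NOT (a3 XOR a1)) AND ((NOT a3 OR NOT a2) IFF a1) on each row and compare to f:
  a1=0, a2=0, a3=0: formula gives 0, f = 0 ✓
  a1=0, a2=0, a3=1: formula gives 0, f = 0 ✓
  a1=0, a2=1, a3=0: formula gives 0, f = 0 ✓
  a1=0, a2=1, a3=1: formula gives 1, f = 1 ✓
  a1=1, a2=0, a3=0: formula gives 0, f = 0 ✓
  a1=1, a2=0, a3=1: formula gives 1, but f = 0 ✗
Row (1,0,1) is a counterexample, so the formula is not equivalent to f.

No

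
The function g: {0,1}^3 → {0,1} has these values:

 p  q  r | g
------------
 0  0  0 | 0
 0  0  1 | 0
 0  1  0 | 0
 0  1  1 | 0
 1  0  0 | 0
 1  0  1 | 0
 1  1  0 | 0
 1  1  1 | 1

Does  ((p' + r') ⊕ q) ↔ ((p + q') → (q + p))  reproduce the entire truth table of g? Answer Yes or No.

No

Test each input against both g and the formula:
  p=0, q=0, r=0: formula gives 0, g = 0 ✓
  p=0, q=0, r=1: formula gives 0, g = 0 ✓
  p=0, q=1, r=0: formula gives 0, g = 0 ✓
  p=0, q=1, r=1: formula gives 0, g = 0 ✓
  p=1, q=0, r=0: formula gives 1, but g = 0 ✗
Row (1,0,0) is a counterexample, so the formula is not equivalent to g.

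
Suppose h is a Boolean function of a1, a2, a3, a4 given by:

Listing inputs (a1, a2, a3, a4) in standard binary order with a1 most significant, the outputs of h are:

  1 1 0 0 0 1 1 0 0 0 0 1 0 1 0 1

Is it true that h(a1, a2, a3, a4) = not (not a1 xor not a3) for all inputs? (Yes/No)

No

Evaluate not (not a1 xor not a3) on each row and compare to h:
  a1=0, a2=0, a3=0, a4=0: formula gives 1, h = 1 ✓
  a1=0, a2=0, a3=0, a4=1: formula gives 1, h = 1 ✓
  a1=0, a2=0, a3=1, a4=0: formula gives 0, h = 0 ✓
  a1=0, a2=0, a3=1, a4=1: formula gives 0, h = 0 ✓
  a1=0, a2=1, a3=0, a4=0: formula gives 1, but h = 0 ✗
A single disagreement suffices: at (0,1,0,0) they differ, so the formula does not compute h.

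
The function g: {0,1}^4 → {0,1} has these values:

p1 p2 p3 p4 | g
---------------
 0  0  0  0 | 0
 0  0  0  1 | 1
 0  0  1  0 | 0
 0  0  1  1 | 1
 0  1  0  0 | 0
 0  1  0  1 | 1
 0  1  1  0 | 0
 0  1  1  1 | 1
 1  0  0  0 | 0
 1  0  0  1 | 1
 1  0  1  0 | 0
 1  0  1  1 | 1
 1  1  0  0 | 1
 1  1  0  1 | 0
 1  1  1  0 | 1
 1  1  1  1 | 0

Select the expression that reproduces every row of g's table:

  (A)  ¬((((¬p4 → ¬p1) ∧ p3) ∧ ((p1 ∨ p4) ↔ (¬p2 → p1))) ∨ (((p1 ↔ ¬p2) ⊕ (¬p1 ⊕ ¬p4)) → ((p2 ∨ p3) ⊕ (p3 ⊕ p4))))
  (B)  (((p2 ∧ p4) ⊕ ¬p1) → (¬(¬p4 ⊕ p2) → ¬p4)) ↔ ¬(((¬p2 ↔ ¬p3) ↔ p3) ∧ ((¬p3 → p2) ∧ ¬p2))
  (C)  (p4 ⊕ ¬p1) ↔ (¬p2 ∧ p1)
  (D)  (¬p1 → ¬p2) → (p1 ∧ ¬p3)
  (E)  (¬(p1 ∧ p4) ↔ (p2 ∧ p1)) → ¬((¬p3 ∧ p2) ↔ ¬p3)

(A) disagrees with g on (0,0,0,1) (formula → 0, table → 1); rule it out.
(B) disagrees with g on (0,0,0,0) (formula → 1, table → 0); rule it out.
(D) disagrees with g on (0,0,0,1) (formula → 0, table → 1); rule it out.
(E) disagrees with g on (0,0,0,0) (formula → 1, table → 0); rule it out.
(C) is the remaining candidate, and it agrees with g on all 16 inputs.

C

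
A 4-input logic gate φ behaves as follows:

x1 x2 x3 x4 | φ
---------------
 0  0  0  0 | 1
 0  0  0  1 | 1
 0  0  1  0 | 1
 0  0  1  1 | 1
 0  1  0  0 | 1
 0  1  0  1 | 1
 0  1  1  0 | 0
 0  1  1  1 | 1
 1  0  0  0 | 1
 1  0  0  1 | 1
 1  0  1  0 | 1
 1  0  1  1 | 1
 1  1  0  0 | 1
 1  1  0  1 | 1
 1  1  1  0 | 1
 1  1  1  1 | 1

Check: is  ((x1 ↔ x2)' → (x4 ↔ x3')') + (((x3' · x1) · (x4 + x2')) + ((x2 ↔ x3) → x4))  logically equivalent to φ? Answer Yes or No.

Yes

Evaluate ((x1 ↔ x2)' → (x4 ↔ x3')') + (((x3' · x1) · (x4 + x2')) + ((x2 ↔ x3) → x4)) on each row and compare to φ:
  x1=0, x2=0, x3=0, x4=0: formula gives 1, φ = 1 ✓
  x1=0, x2=0, x3=0, x4=1: formula gives 1, φ = 1 ✓
  x1=0, x2=0, x3=1, x4=0: formula gives 1, φ = 1 ✓
  x1=0, x2=0, x3=1, x4=1: formula gives 1, φ = 1 ✓
  … (the remaining 12 rows also agree.)
All 16 rows match — the expression computes φ exactly.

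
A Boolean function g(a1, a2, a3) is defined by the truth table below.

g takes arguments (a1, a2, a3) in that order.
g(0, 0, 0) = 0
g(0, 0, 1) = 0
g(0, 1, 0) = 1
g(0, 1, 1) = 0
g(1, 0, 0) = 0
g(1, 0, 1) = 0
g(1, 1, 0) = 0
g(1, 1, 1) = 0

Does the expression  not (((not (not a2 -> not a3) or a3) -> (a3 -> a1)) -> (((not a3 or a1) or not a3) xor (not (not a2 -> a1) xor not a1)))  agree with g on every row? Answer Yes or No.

Test each input against both g and the formula:
  a1=0, a2=0, a3=0: formula gives 0, g = 0 ✓
  a1=0, a2=0, a3=1: formula gives 0, g = 0 ✓
  a1=0, a2=1, a3=0: formula gives 1, g = 1 ✓
  a1=0, a2=1, a3=1: formula gives 0, g = 0 ✓
  a1=1, a2=0, a3=0: formula gives 0, g = 0 ✓
  …and likewise for the remaining 3 rows.
Every row agrees, so the formula is equivalent.

Yes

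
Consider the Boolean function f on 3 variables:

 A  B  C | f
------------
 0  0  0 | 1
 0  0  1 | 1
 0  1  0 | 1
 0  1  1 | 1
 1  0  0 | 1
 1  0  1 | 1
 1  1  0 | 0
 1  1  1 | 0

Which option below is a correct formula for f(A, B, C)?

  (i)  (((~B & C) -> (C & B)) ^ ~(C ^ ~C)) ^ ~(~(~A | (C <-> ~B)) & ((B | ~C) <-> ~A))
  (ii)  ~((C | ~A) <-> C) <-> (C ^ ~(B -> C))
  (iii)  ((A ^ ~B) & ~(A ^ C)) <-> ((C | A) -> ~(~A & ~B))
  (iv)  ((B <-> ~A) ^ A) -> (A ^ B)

(i) disagrees with f on (0,0,0) (formula → 0, table → 1); rule it out.
(ii) disagrees with f on (0,0,0) (formula → 0, table → 1); rule it out.
(iii) disagrees with f on (0,1,0) (formula → 0, table → 1); rule it out.
That leaves (iv). Evaluating it on every row reproduces the table of f exactly.

iv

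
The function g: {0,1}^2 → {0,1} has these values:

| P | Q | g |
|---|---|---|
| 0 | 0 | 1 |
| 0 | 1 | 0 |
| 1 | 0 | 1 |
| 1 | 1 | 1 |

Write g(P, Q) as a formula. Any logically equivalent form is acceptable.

g(P, Q) = Q IMPLIES P

This is Q → P (false only at 0,1).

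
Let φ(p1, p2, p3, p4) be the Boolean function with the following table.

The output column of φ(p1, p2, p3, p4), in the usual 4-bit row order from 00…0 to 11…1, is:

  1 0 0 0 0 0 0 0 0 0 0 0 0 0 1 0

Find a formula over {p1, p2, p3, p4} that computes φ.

The 1-rows are (0,0,0,0), (1,1,1,0). Each contributes one minterm — ¬p1·¬p2·¬p3·¬p4; p1·p2·p3·¬p4 — and their disjunction is a sum-of-products form of φ.

φ(p1, p2, p3, p4) = (((not p1 and not p2) and not p3) and not p4) or (((p1 and p2) and p3) and not p4)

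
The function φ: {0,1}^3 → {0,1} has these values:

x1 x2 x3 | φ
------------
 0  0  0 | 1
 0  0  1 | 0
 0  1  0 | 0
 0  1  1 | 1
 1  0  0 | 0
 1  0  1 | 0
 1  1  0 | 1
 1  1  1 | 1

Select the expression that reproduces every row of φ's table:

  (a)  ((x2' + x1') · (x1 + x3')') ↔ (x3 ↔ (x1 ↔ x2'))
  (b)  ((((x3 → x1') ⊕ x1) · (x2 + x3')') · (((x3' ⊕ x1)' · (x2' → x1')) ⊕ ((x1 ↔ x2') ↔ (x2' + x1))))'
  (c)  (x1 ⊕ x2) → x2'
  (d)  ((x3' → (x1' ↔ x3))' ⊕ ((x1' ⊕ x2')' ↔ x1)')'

d

(a) disagrees with φ on (0,0,0) (formula → 0, table → 1); rule it out.
(b) disagrees with φ on (0,1,0) (formula → 1, table → 0); rule it out.
(c) disagrees with φ on (0,0,1) (formula → 1, table → 0); rule it out.
That leaves (d). Evaluating it on every row reproduces the table of φ exactly.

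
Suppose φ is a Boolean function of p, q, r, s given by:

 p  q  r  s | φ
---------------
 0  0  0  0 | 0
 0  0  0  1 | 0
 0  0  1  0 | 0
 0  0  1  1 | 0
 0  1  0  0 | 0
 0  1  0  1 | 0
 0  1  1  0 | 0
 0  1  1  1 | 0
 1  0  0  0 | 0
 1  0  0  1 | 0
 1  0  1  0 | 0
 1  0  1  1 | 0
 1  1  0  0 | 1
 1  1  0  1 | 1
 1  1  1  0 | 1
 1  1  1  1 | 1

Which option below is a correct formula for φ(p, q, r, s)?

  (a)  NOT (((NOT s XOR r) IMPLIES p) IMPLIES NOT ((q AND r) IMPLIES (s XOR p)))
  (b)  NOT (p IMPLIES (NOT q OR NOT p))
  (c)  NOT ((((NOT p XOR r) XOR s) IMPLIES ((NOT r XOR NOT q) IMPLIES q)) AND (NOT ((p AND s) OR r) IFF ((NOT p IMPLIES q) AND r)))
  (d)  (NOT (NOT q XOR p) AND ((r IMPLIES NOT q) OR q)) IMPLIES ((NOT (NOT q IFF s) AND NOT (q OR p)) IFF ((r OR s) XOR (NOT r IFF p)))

b

(a) fails at (0,0,0,1): the formula yields 1, φ is 0.
(c) fails at (0,0,0,0): the formula yields 1, φ is 0.
(d) fails at (0,0,0,0): the formula yields 1, φ is 0.
(b) is the remaining candidate, and it agrees with φ on all 16 inputs.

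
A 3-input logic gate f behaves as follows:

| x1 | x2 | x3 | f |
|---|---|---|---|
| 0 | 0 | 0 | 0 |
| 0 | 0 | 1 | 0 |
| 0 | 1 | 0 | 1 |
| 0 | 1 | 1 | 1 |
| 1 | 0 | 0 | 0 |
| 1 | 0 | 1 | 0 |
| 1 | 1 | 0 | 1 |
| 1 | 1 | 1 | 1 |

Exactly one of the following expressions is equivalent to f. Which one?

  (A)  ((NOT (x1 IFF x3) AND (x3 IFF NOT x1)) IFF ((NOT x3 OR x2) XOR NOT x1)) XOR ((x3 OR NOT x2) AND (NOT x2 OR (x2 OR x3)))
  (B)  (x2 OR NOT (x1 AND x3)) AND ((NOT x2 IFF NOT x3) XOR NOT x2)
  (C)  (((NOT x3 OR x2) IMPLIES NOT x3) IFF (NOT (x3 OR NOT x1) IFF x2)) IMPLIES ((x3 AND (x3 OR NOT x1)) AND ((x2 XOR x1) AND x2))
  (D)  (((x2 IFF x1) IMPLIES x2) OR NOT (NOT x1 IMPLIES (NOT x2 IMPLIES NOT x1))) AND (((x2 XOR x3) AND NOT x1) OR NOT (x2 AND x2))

(B) disagrees with f on (0,0,1) (formula → 1, table → 0); rule it out.
(C) disagrees with f on (1,0,0) (formula → 1, table → 0); rule it out.
(D) disagrees with f on (0,1,1) (formula → 0, table → 1); rule it out.
Only (A) survives; checking it on all 8 rows confirms it matches f.

A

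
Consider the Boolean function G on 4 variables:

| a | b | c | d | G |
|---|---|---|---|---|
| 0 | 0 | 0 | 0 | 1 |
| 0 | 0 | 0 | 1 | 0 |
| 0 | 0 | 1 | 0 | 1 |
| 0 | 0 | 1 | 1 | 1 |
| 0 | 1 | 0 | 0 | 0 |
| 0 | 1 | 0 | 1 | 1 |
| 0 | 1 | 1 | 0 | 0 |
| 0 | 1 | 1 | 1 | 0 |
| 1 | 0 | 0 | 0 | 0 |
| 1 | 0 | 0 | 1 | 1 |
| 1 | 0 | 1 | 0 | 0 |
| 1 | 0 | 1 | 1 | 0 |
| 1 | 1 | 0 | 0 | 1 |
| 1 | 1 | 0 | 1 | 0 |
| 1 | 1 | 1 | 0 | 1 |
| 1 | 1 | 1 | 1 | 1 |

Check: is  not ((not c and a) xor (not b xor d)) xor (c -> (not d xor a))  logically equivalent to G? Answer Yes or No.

Yes

Evaluate not ((not c and a) xor (not b xor d)) xor (c -> (not d xor a)) on each row and compare to G:
  a=0, b=0, c=0, d=0: formula gives 1, G = 1 ✓
  a=0, b=0, c=0, d=1: formula gives 0, G = 0 ✓
  a=0, b=0, c=1, d=0: formula gives 1, G = 1 ✓
  a=0, b=0, c=1, d=1: formula gives 1, G = 1 ✓
  … (the remaining 12 rows also agree.)
All 16 rows match — the expression computes G exactly.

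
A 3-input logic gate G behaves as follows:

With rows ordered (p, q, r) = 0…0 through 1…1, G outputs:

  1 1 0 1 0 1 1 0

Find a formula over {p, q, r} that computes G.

G is 0 on only 3 rows — (0,1,0), (1,0,0), (1,1,1). Writing each as a minterm (¬p·q·¬r, p·¬q·¬r, p·q·r) and OR-ing them characterizes exactly where G=0, so G is the negation of that disjunction.

G(p, q, r) = not ((((not p and q) and not r) or ((p and not q) and not r)) or ((p and q) and r))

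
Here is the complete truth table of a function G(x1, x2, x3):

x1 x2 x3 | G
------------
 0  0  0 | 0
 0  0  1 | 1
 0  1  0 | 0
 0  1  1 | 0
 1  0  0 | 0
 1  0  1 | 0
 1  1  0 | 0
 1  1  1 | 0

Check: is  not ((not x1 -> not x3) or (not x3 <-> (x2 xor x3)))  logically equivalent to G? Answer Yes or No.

Check the formula against G row by row:
  x1=0, x2=0, x3=0: formula gives 0, G = 0 ✓
  x1=0, x2=0, x3=1: formula gives 1, G = 1 ✓
  x1=0, x2=1, x3=0: formula gives 0, G = 0 ✓
  x1=0, x2=1, x3=1: formula gives 0, G = 0 ✓
  x1=1, x2=0, x3=0: formula gives 0, G = 0 ✓
  …and likewise for the remaining 3 rows.
All 8 rows match — the expression computes G exactly.

Yes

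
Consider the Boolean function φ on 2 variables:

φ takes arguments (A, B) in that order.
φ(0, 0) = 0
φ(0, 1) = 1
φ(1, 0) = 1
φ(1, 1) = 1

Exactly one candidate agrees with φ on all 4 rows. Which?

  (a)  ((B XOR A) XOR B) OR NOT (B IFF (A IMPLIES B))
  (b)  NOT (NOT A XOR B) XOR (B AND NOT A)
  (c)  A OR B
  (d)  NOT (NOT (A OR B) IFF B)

(a) disagrees with φ on (0,0) (formula → 1, table → 0); rule it out.
(b) disagrees with φ on (0,1) (formula → 0, table → 1); rule it out.
(d) disagrees with φ on (0,0) (formula → 1, table → 0); rule it out.
That leaves (c). Evaluating it on every row reproduces the table of φ exactly.

c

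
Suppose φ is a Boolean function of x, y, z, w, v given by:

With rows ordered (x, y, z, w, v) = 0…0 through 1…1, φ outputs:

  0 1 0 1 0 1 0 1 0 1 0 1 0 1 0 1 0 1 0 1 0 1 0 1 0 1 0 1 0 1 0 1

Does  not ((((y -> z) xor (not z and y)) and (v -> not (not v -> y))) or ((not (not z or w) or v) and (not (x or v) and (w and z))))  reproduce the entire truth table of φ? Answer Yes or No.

Test each input against both φ and the formula:
  x=0, y=0, z=0, w=0, v=0: formula gives 0, φ = 0 ✓
  x=0, y=0, z=0, w=0, v=1: formula gives 1, φ = 1 ✓
  x=0, y=0, z=0, w=1, v=0: formula gives 0, φ = 0 ✓
  x=0, y=0, z=0, w=1, v=1: formula gives 1, φ = 1 ✓
  … (the remaining 28 rows also agree.)
All 32 rows match — the expression computes φ exactly.

Yes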